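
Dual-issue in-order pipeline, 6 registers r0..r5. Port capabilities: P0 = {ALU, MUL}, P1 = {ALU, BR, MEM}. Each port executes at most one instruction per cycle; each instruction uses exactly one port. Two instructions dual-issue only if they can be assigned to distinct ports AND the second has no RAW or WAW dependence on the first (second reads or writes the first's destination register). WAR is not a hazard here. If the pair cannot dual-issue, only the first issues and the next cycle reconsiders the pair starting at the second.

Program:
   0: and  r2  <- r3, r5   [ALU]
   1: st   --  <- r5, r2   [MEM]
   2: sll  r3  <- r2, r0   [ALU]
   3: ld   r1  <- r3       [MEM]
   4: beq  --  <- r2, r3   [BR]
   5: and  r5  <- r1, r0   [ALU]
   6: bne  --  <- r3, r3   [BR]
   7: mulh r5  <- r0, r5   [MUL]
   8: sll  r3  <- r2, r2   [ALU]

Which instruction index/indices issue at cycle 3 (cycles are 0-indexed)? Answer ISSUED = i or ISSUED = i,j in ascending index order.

#0 head=0: and i0 RAW r2
#1 head=1: st sll i1&i2 pair
#2 head=3: ld i3 no-port MEM/BR
#3 head=4: beq and i4&i5 pair
#4 head=6: bne mulh i6&i7 pair
#5 head=8: sll i8 tail

ISSUED = 4,5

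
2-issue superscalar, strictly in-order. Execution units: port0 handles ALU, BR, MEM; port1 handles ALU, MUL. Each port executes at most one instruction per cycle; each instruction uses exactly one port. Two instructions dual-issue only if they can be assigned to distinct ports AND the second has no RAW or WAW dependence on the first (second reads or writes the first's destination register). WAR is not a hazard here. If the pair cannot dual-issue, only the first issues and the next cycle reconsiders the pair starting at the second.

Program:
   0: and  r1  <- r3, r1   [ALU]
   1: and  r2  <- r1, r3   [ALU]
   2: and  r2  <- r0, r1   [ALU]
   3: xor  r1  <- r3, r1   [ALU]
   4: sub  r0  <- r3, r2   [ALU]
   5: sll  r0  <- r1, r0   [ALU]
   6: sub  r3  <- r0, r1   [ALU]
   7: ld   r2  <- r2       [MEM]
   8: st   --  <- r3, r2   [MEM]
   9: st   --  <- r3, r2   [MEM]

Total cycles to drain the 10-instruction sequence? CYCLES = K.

CYCLES = 8

0. and @i0  | RAW r1
1. and @i1  | WAW r2
2. and+xor @i2/i3  | pair
3. sub @i4  | RAW+WAW r0
4. sll @i5  | RAW r0
5. sub+ld @i6/i7  | pair
6. st @i8  | no-port MEM/MEM
7. st @i9  | tail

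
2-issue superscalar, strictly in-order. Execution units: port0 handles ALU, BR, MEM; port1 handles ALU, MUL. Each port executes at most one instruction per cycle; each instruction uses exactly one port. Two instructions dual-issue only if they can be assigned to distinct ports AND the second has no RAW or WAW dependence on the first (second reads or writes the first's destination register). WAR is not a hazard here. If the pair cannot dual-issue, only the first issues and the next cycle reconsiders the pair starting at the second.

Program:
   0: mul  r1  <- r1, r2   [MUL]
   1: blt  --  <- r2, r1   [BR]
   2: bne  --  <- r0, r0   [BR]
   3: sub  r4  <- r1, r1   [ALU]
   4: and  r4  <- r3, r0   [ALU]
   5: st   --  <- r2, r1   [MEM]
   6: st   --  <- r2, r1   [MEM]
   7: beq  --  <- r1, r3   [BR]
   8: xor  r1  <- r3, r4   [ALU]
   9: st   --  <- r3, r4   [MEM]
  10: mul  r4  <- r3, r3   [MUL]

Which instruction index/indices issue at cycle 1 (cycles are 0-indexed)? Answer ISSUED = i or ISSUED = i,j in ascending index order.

ISSUED = 1

[0] i0  mul.MUL  -- RAW r1
[1] i1  blt.BR  -- no-port BR/BR
[2] i2,i3  bne.BR;sub.ALU  -- dual
[3] i4,i5  and.ALU;st.MEM  -- dual
[4] i6  st.MEM  -- no-port MEM/BR
[5] i7,i8  beq.BR;xor.ALU  -- dual
[6] i9,i10  st.MEM;mul.MUL  -- dual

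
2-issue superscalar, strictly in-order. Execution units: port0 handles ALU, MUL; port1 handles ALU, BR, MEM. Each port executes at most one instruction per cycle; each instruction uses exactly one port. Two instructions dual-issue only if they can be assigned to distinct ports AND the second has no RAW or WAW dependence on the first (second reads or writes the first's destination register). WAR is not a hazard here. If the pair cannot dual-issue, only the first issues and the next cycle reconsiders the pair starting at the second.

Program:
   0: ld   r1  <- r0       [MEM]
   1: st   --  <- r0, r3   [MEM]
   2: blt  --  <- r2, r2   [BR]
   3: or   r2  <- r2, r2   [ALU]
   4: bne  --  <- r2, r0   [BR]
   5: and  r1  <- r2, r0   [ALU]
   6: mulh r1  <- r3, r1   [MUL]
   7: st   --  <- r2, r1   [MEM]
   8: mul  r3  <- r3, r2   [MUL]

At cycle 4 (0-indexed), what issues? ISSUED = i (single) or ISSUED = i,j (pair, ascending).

t=0 i0:ld ; no-port MEM/MEM
t=1 i1:st ; no-port MEM/BR
t=2 i2,i3:blt or ; 2-wide
t=3 i4,i5:bne and ; 2-wide
t=4 i6:mulh ; RAW r1
t=5 i7,i8:st mul ; 2-wide

ISSUED = 6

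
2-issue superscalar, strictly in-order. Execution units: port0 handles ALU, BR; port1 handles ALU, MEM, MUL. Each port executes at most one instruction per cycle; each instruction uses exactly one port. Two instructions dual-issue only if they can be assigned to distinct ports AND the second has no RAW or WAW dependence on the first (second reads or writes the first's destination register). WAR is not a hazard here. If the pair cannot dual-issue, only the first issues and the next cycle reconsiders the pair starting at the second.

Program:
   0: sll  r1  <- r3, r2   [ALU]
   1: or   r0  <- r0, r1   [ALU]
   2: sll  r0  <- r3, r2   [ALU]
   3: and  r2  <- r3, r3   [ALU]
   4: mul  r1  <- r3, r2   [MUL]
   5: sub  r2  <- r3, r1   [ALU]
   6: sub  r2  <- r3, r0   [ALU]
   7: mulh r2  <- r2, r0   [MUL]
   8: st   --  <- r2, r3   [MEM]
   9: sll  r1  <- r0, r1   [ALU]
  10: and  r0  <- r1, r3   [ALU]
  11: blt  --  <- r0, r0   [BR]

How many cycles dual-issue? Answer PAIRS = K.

t=0 i0:sll.ALU ; RAW r1
t=1 i1:or.ALU ; WAW r0
t=2 i2&i3:sll.ALU;and.ALU ; 2-wide
t=3 i4:mul.MUL ; RAW r1
t=4 i5:sub.ALU ; WAW r2
t=5 i6:sub.ALU ; RAW+WAW r2
t=6 i7:mulh.MUL ; no-port MUL/MEM
t=7 i8&i9:st.MEM;sll.ALU ; 2-wide
t=8 i10:and.ALU ; RAW r0
t=9 i11:blt.BR ; tail

PAIRS = 2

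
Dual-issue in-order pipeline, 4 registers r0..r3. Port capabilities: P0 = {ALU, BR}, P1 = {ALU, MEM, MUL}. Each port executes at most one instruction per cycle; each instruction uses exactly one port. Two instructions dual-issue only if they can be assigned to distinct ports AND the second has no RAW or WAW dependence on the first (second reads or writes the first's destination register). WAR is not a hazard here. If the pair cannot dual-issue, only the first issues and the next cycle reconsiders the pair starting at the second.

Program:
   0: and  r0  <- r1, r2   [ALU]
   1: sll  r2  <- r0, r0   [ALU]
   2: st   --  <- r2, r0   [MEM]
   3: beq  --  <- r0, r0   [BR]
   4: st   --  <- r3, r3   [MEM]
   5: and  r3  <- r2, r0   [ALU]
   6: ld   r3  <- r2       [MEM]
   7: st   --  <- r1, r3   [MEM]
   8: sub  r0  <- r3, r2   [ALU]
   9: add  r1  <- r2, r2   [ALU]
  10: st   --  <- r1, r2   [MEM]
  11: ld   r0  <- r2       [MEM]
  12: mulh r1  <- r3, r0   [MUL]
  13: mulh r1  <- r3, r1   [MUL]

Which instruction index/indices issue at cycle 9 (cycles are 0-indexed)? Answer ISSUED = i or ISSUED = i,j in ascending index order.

ISSUED = 12

#0 head=0: and i0 RAW r0
#1 head=1: sll i1 RAW r2
#2 head=2: st+beq i2+i3 pair
#3 head=4: st+and i4+i5 pair
#4 head=6: ld i6 no-port MEM/MEM
#5 head=7: st+sub i7+i8 pair
#6 head=9: add i9 RAW r1
#7 head=10: st i10 no-port MEM/MEM
#8 head=11: ld i11 no-port MEM/MUL
#9 head=12: mulh i12 no-port MUL/MUL
#10 head=13: mulh i13 tail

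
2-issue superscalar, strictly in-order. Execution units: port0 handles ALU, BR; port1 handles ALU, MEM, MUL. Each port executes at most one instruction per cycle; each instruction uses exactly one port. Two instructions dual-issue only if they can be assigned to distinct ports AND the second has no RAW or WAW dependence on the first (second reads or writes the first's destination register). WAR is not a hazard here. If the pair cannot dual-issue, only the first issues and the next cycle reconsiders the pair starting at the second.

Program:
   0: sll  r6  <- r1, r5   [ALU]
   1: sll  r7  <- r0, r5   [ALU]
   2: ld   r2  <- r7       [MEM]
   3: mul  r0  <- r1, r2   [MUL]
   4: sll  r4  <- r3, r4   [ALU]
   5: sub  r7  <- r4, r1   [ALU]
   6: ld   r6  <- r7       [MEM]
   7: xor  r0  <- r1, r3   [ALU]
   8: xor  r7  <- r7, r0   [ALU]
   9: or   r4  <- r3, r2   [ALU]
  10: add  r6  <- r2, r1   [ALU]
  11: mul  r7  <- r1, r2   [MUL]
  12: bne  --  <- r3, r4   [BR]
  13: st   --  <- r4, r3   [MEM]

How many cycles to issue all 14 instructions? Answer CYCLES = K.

CYCLES = 8

0. sll+sll @i0&i1  | pair
1. ld @i2  | no-port MEM/MUL
2. mul+sll @i3&i4  | pair
3. sub @i5  | RAW r7
4. ld+xor @i6&i7  | pair
5. xor+or @i8&i9  | pair
6. add+mul @i10&i11  | pair
7. bne+st @i12&i13  | pair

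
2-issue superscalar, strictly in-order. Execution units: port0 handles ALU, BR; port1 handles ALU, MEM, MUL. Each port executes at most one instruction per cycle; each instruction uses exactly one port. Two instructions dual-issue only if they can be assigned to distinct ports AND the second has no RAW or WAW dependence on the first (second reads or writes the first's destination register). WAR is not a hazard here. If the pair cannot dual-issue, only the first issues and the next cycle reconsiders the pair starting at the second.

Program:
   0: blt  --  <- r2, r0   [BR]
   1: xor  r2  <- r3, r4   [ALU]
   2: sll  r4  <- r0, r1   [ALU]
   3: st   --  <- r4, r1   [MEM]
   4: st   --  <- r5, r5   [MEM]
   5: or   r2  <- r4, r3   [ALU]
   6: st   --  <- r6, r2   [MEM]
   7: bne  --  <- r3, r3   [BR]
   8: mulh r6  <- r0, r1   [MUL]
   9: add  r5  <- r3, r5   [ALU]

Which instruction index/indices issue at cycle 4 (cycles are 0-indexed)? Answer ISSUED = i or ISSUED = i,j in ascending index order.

#0 head=0: blt+xor i0&i1 2-wide
#1 head=2: sll i2 RAW r4
#2 head=3: st i3 no-port MEM/MEM
#3 head=4: st+or i4&i5 2-wide
#4 head=6: st+bne i6&i7 2-wide
#5 head=8: mulh+add i8&i9 2-wide

ISSUED = 6,7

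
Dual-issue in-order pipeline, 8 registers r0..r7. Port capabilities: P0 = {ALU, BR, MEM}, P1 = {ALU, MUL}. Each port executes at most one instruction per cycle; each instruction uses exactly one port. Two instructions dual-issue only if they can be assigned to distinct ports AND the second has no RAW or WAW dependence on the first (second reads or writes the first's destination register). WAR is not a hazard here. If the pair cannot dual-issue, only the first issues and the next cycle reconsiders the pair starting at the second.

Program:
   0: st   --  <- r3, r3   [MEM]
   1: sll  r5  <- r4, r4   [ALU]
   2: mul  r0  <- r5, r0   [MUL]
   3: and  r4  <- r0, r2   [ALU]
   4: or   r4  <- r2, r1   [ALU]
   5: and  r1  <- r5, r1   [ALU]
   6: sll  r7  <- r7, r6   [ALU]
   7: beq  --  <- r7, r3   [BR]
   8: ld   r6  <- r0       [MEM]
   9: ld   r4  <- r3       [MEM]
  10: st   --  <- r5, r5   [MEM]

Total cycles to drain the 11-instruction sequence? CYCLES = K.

CYCLES = 9

#0 head=0: st.MEM/sll.ALU i0+i1 pair
#1 head=2: mul.MUL i2 RAW r0
#2 head=3: and.ALU i3 WAW r4
#3 head=4: or.ALU/and.ALU i4+i5 pair
#4 head=6: sll.ALU i6 RAW r7
#5 head=7: beq.BR i7 no-port BR/MEM
#6 head=8: ld.MEM i8 no-port MEM/MEM
#7 head=9: ld.MEM i9 no-port MEM/MEM
#8 head=10: st.MEM i10 tail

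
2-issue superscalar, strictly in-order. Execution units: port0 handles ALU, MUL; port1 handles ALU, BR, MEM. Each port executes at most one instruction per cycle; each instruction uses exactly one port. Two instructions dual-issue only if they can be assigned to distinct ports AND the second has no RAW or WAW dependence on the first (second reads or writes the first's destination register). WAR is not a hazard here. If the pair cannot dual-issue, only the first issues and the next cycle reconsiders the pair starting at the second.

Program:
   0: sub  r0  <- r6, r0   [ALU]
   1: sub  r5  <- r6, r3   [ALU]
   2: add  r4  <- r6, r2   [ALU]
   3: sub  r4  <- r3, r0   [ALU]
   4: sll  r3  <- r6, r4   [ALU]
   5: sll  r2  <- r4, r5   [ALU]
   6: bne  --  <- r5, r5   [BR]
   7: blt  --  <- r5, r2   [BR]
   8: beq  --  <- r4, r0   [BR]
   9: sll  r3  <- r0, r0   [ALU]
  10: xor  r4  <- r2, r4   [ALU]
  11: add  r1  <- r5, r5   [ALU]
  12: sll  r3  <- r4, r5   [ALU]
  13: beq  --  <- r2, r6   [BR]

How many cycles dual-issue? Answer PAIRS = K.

PAIRS = 5

t=0 i0+i1:sub.ALU+sub.ALU ; pair
t=1 i2:add.ALU ; WAW r4
t=2 i3:sub.ALU ; RAW r4
t=3 i4+i5:sll.ALU+sll.ALU ; pair
t=4 i6:bne.BR ; no-port BR/BR
t=5 i7:blt.BR ; no-port BR/BR
t=6 i8+i9:beq.BR+sll.ALU ; pair
t=7 i10+i11:xor.ALU+add.ALU ; pair
t=8 i12+i13:sll.ALU+beq.BR ; pair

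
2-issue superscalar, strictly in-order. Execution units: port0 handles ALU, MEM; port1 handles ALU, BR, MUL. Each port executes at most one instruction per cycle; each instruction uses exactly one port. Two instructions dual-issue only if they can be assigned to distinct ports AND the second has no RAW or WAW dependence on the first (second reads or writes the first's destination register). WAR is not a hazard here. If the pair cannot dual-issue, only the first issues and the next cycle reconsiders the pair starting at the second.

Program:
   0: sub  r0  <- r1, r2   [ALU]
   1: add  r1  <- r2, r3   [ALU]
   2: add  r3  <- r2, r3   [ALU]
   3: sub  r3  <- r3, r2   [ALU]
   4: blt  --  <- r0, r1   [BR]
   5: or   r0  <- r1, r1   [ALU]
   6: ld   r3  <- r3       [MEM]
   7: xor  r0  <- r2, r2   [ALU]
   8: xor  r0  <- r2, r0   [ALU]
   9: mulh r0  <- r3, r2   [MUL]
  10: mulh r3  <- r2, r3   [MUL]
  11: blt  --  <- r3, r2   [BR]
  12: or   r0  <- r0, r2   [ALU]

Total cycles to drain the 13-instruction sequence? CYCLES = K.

CYCLES = 9

  cy0 -> i0+i1 (sub.ALU add.ALU) 2-wide
  cy1 -> i2 (add.ALU) RAW+WAW r3
  cy2 -> i3+i4 (sub.ALU blt.BR) 2-wide
  cy3 -> i5+i6 (or.ALU ld.MEM) 2-wide
  cy4 -> i7 (xor.ALU) RAW+WAW r0
  cy5 -> i8 (xor.ALU) WAW r0
  cy6 -> i9 (mulh.MUL) no-port MUL/MUL
  cy7 -> i10 (mulh.MUL) no-port MUL/BR
  cy8 -> i11+i12 (blt.BR or.ALU) 2-wide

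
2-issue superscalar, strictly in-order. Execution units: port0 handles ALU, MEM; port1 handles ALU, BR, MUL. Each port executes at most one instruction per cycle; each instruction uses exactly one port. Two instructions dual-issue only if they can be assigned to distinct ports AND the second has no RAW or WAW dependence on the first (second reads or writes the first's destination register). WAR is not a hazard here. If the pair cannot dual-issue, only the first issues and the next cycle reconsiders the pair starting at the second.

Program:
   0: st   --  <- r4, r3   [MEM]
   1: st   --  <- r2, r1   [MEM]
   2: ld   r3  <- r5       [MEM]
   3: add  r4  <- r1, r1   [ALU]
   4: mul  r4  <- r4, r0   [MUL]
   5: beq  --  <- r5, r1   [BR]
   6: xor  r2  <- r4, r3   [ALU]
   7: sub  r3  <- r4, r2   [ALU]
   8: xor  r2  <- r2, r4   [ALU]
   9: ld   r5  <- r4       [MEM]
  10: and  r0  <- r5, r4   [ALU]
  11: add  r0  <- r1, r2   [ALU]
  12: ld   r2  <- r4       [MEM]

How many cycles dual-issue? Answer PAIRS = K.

PAIRS = 4

[0] i0  st  -- no-port MEM/MEM
[1] i1  st  -- no-port MEM/MEM
[2] i2,i3  ld+add  -- pair
[3] i4  mul  -- no-port MUL/BR
[4] i5,i6  beq+xor  -- pair
[5] i7,i8  sub+xor  -- pair
[6] i9  ld  -- RAW r5
[7] i10  and  -- WAW r0
[8] i11,i12  add+ld  -- pair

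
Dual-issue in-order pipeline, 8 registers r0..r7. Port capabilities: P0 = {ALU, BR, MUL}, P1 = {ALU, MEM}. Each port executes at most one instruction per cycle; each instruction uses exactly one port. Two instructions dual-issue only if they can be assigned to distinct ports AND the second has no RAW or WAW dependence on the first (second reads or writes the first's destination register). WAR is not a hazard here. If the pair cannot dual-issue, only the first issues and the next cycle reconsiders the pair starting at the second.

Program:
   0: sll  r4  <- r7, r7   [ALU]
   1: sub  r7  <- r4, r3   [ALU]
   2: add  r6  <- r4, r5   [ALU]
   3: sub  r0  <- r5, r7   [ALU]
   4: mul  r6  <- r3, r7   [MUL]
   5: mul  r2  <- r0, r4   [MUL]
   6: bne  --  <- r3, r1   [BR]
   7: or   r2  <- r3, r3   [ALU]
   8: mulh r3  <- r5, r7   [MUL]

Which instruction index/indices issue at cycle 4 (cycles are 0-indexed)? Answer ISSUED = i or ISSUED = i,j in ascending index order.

0. sll @i0  | RAW r4
1. sub/add @i1,i2  | pair
2. sub/mul @i3,i4  | pair
3. mul @i5  | no-port MUL/BR
4. bne/or @i6,i7  | pair
5. mulh @i8  | tail

ISSUED = 6,7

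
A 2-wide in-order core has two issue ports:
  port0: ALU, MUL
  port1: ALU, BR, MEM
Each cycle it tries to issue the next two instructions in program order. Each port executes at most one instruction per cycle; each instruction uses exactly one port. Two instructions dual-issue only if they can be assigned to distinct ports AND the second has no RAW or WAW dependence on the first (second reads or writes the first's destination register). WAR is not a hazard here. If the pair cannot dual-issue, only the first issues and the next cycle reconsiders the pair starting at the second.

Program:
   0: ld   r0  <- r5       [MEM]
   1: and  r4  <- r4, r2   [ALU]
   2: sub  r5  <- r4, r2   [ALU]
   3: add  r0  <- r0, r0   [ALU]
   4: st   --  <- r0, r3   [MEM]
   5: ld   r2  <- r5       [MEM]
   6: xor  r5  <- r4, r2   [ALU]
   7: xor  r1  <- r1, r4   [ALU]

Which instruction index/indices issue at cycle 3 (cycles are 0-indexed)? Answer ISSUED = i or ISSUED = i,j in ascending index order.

#0 head=0: ld;and i0&i1 dual
#1 head=2: sub;add i2&i3 dual
#2 head=4: st i4 no-port MEM/MEM
#3 head=5: ld i5 RAW r2
#4 head=6: xor;xor i6&i7 dual

ISSUED = 5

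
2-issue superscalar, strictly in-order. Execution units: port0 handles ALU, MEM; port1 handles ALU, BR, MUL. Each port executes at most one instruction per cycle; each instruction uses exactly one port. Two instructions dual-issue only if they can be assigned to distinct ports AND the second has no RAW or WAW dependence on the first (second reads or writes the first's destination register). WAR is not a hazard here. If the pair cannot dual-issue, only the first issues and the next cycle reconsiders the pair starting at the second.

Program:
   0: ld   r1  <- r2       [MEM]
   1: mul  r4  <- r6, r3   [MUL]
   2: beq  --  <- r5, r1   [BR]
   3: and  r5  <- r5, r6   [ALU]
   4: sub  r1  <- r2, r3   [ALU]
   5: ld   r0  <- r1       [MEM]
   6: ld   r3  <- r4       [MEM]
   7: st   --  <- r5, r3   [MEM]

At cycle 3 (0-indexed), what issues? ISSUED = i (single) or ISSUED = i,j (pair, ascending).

ISSUED = 5

[0] i0&i1  ld;mul  -- 2-wide
[1] i2&i3  beq;and  -- 2-wide
[2] i4  sub  -- RAW r1
[3] i5  ld  -- no-port MEM/MEM
[4] i6  ld  -- no-port MEM/MEM
[5] i7  st  -- tail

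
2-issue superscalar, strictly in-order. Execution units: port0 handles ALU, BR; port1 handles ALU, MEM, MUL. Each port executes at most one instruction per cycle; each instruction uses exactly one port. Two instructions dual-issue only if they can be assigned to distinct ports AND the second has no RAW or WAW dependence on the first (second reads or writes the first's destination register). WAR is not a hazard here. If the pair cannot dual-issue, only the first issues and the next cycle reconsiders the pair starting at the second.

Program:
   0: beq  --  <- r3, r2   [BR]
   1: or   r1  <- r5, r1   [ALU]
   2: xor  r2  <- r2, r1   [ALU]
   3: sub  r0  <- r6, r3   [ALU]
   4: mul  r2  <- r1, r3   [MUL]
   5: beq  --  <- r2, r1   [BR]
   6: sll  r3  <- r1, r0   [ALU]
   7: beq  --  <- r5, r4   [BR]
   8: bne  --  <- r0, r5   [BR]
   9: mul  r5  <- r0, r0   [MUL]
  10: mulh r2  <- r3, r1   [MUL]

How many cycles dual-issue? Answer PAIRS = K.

PAIRS = 4

#0 head=0: beq.BR or.ALU i0/i1 pair
#1 head=2: xor.ALU sub.ALU i2/i3 pair
#2 head=4: mul.MUL i4 RAW r2
#3 head=5: beq.BR sll.ALU i5/i6 pair
#4 head=7: beq.BR i7 no-port BR/BR
#5 head=8: bne.BR mul.MUL i8/i9 pair
#6 head=10: mulh.MUL i10 tail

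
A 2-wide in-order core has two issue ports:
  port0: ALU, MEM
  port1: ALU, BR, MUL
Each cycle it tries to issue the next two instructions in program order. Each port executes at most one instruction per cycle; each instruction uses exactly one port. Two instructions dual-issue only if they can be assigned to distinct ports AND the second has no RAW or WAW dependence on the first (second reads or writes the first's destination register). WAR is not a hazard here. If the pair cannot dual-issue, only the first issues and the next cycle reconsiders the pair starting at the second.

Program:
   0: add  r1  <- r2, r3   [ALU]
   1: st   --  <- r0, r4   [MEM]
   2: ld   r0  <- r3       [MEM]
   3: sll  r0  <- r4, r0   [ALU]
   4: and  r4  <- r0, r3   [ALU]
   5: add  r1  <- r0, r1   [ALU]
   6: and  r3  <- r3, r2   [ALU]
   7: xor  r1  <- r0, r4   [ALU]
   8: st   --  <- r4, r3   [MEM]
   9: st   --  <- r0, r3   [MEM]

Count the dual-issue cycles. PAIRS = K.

t=0 i0+i1:add.ALU;st.MEM ; dual
t=1 i2:ld.MEM ; RAW+WAW r0
t=2 i3:sll.ALU ; RAW r0
t=3 i4+i5:and.ALU;add.ALU ; dual
t=4 i6+i7:and.ALU;xor.ALU ; dual
t=5 i8:st.MEM ; no-port MEM/MEM
t=6 i9:st.MEM ; tail

PAIRS = 3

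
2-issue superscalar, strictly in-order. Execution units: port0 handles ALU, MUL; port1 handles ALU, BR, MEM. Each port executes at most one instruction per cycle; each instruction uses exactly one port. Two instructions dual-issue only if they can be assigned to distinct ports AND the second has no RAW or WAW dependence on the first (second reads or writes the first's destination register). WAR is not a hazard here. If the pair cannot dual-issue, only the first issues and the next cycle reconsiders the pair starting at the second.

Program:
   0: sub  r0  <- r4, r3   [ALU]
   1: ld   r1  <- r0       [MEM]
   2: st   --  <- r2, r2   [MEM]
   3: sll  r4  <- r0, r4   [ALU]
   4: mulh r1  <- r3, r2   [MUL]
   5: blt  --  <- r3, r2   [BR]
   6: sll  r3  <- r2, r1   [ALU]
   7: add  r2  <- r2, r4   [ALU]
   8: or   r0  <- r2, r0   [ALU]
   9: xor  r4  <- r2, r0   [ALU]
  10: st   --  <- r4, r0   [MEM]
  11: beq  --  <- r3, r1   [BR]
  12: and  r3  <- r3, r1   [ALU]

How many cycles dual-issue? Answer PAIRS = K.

t=0 i0:sub ; RAW r0
t=1 i1:ld ; no-port MEM/MEM
t=2 i2&i3:st sll ; pair
t=3 i4&i5:mulh blt ; pair
t=4 i6&i7:sll add ; pair
t=5 i8:or ; RAW r0
t=6 i9:xor ; RAW r4
t=7 i10:st ; no-port MEM/BR
t=8 i11&i12:beq and ; pair

PAIRS = 4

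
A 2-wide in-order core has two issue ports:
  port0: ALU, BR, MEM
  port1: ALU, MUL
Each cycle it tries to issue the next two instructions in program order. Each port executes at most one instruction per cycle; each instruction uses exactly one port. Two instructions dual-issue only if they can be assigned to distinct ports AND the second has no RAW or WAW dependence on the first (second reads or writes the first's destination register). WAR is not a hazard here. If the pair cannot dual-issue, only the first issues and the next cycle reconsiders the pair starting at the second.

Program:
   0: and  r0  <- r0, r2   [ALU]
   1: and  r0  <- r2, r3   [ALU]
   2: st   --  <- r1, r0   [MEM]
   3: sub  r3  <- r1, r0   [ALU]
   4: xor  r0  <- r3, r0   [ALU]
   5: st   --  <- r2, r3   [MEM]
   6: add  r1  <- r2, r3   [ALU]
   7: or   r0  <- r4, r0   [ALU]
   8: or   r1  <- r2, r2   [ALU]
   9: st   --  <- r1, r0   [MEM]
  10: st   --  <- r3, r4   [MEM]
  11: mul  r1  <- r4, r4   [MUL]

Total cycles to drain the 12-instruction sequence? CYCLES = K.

c0: i0 and.ALU  WAW r0
c1: i1 and.ALU  RAW r0
c2: i2+i3 st.MEM;sub.ALU  dual
c3: i4+i5 xor.ALU;st.MEM  dual
c4: i6+i7 add.ALU;or.ALU  dual
c5: i8 or.ALU  RAW r1
c6: i9 st.MEM  no-port MEM/MEM
c7: i10+i11 st.MEM;mul.MUL  dual

CYCLES = 8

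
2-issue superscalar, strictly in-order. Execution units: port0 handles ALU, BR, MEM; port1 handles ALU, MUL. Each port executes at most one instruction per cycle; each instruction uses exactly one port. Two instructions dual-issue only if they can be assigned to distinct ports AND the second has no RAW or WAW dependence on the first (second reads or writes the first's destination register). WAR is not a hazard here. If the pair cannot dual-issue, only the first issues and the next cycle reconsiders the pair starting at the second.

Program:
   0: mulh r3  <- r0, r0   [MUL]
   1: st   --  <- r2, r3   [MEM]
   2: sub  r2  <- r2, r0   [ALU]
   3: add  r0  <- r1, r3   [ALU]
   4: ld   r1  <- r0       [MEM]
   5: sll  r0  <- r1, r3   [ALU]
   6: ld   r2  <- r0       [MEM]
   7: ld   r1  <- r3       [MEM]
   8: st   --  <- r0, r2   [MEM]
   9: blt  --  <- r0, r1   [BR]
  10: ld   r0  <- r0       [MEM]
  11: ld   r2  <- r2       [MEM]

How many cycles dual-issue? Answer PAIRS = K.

PAIRS = 1

c0: i0 mulh.MUL  RAW r3
c1: i1,i2 st.MEM+sub.ALU  pair
c2: i3 add.ALU  RAW r0
c3: i4 ld.MEM  RAW r1
c4: i5 sll.ALU  RAW r0
c5: i6 ld.MEM  no-port MEM/MEM
c6: i7 ld.MEM  no-port MEM/MEM
c7: i8 st.MEM  no-port MEM/BR
c8: i9 blt.BR  no-port BR/MEM
c9: i10 ld.MEM  no-port MEM/MEM
c10: i11 ld.MEM  tail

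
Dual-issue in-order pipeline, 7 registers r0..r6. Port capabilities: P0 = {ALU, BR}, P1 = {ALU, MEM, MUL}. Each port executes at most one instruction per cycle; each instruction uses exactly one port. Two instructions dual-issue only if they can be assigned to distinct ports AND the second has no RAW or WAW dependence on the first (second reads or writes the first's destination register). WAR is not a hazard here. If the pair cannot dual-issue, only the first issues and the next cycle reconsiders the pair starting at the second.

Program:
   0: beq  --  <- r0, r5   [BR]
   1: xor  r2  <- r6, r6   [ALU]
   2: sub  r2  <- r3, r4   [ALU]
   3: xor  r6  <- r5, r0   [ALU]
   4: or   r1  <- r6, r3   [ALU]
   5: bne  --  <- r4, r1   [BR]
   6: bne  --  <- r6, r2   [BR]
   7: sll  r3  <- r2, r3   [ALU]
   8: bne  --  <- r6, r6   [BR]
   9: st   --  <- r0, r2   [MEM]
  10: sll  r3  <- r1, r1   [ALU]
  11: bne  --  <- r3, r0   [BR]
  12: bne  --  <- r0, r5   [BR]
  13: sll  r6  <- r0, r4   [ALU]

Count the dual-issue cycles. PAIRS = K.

#0 head=0: beq.BR;xor.ALU i0,i1 pair
#1 head=2: sub.ALU;xor.ALU i2,i3 pair
#2 head=4: or.ALU i4 RAW r1
#3 head=5: bne.BR i5 no-port BR/BR
#4 head=6: bne.BR;sll.ALU i6,i7 pair
#5 head=8: bne.BR;st.MEM i8,i9 pair
#6 head=10: sll.ALU i10 RAW r3
#7 head=11: bne.BR i11 no-port BR/BR
#8 head=12: bne.BR;sll.ALU i12,i13 pair

PAIRS = 5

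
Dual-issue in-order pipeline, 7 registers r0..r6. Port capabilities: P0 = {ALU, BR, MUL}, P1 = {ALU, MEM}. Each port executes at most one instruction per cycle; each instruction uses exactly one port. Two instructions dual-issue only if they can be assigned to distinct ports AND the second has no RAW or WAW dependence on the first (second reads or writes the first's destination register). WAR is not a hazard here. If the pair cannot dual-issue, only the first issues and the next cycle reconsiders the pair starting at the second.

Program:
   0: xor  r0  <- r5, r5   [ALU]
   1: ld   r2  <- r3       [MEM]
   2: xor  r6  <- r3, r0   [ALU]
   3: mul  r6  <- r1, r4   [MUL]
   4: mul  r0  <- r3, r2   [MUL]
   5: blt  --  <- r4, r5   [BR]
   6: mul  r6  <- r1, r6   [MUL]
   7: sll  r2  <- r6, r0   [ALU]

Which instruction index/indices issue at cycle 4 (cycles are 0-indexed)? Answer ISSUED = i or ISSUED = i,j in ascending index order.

ISSUED = 5

t=0 i0/i1:xor+ld ; dual
t=1 i2:xor ; WAW r6
t=2 i3:mul ; no-port MUL/MUL
t=3 i4:mul ; no-port MUL/BR
t=4 i5:blt ; no-port BR/MUL
t=5 i6:mul ; RAW r6
t=6 i7:sll ; tail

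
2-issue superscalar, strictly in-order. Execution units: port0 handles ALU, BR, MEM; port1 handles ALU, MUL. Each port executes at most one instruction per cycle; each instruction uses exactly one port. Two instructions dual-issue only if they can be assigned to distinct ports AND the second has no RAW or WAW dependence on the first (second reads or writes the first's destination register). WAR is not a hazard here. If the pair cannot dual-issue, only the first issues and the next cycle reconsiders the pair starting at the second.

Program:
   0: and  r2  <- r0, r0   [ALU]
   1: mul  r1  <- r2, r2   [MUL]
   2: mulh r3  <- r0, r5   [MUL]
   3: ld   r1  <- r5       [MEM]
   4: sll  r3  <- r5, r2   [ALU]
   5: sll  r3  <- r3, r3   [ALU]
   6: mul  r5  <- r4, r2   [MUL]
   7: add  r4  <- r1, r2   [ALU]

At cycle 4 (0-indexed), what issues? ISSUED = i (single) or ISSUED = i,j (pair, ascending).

c0: i0 and  RAW r2
c1: i1 mul  no-port MUL/MUL
c2: i2/i3 mulh ld  dual
c3: i4 sll  RAW+WAW r3
c4: i5/i6 sll mul  dual
c5: i7 add  tail

ISSUED = 5,6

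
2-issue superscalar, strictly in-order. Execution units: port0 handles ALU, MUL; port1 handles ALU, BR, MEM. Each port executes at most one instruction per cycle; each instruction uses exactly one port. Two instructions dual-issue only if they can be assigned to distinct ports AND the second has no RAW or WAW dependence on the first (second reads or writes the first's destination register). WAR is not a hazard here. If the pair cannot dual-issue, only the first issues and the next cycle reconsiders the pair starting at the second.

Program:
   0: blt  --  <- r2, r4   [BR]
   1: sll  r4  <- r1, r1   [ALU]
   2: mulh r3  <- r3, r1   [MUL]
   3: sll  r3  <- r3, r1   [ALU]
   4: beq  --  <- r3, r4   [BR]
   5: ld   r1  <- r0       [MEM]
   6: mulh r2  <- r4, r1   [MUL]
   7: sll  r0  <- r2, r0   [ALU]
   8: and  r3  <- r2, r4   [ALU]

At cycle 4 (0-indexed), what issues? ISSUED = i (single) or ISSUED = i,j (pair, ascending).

ISSUED = 5

t=0 i0,i1:blt;sll ; 2-wide
t=1 i2:mulh ; RAW+WAW r3
t=2 i3:sll ; RAW r3
t=3 i4:beq ; no-port BR/MEM
t=4 i5:ld ; RAW r1
t=5 i6:mulh ; RAW r2
t=6 i7,i8:sll;and ; 2-wide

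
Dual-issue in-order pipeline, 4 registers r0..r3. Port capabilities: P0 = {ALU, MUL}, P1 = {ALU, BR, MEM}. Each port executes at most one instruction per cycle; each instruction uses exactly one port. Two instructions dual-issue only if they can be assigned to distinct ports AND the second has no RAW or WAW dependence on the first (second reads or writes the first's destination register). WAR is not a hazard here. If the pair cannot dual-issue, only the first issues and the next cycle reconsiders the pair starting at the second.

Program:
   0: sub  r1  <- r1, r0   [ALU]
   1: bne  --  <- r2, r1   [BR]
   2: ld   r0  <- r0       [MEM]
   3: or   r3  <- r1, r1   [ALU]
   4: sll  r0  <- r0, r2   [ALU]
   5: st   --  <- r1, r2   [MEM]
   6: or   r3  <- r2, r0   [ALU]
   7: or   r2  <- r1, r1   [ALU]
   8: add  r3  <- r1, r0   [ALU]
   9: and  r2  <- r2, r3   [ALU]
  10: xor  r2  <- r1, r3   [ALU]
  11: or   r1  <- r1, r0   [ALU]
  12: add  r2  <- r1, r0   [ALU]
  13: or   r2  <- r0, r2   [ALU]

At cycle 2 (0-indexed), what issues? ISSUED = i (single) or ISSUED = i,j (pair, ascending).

0. sub.ALU @i0  | RAW r1
1. bne.BR @i1  | no-port BR/MEM
2. ld.MEM/or.ALU @i2&i3  | dual
3. sll.ALU/st.MEM @i4&i5  | dual
4. or.ALU/or.ALU @i6&i7  | dual
5. add.ALU @i8  | RAW r3
6. and.ALU @i9  | WAW r2
7. xor.ALU/or.ALU @i10&i11  | dual
8. add.ALU @i12  | RAW+WAW r2
9. or.ALU @i13  | tail

ISSUED = 2,3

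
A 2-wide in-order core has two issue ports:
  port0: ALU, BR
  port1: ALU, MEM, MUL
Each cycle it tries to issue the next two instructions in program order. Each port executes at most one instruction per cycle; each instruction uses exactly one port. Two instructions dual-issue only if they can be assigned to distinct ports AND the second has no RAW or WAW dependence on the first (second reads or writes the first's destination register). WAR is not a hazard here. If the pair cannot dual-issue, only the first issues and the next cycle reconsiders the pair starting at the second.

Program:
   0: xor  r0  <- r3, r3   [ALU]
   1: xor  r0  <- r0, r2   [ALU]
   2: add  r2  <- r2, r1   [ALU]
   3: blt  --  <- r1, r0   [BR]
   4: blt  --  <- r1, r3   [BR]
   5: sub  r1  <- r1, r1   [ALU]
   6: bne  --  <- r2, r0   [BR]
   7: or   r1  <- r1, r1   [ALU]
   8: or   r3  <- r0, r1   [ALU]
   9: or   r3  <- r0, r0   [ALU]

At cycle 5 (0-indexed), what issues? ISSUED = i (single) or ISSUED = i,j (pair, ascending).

ISSUED = 8

t=0 i0:xor ; RAW+WAW r0
t=1 i1+i2:xor+add ; 2-wide
t=2 i3:blt ; no-port BR/BR
t=3 i4+i5:blt+sub ; 2-wide
t=4 i6+i7:bne+or ; 2-wide
t=5 i8:or ; WAW r3
t=6 i9:or ; tail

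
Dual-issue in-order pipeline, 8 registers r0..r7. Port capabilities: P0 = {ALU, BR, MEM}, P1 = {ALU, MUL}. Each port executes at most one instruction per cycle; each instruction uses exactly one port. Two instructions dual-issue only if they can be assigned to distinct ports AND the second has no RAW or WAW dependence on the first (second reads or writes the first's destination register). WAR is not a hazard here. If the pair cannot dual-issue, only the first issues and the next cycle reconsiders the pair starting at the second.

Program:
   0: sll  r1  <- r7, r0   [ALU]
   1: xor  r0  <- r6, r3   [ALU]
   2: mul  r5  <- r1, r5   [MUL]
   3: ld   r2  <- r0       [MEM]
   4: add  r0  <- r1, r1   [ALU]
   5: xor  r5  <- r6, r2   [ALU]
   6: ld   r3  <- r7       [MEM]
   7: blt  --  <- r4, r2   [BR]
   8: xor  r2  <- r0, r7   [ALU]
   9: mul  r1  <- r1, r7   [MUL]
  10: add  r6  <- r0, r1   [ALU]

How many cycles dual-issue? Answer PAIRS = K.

PAIRS = 4

t=0 i0/i1:sll/xor ; dual
t=1 i2/i3:mul/ld ; dual
t=2 i4/i5:add/xor ; dual
t=3 i6:ld ; no-port MEM/BR
t=4 i7/i8:blt/xor ; dual
t=5 i9:mul ; RAW r1
t=6 i10:add ; tail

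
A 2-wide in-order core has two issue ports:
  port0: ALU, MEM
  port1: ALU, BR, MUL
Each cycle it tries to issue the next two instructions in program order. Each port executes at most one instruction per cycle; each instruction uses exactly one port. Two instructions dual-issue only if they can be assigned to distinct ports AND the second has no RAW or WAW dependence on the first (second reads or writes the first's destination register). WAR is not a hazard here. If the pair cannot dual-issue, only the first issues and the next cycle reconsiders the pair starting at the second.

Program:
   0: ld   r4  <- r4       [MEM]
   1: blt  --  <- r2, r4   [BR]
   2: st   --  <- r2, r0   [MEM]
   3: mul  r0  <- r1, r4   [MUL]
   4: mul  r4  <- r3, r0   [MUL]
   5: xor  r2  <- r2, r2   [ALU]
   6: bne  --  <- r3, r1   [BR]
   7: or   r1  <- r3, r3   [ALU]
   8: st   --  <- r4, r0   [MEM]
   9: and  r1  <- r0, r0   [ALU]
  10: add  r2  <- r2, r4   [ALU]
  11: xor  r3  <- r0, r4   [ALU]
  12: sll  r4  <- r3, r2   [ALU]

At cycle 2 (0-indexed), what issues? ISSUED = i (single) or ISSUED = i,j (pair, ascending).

0. ld @i0  | RAW r4
1. blt st @i1/i2  | 2-wide
2. mul @i3  | no-port MUL/MUL
3. mul xor @i4/i5  | 2-wide
4. bne or @i6/i7  | 2-wide
5. st and @i8/i9  | 2-wide
6. add xor @i10/i11  | 2-wide
7. sll @i12  | tail

ISSUED = 3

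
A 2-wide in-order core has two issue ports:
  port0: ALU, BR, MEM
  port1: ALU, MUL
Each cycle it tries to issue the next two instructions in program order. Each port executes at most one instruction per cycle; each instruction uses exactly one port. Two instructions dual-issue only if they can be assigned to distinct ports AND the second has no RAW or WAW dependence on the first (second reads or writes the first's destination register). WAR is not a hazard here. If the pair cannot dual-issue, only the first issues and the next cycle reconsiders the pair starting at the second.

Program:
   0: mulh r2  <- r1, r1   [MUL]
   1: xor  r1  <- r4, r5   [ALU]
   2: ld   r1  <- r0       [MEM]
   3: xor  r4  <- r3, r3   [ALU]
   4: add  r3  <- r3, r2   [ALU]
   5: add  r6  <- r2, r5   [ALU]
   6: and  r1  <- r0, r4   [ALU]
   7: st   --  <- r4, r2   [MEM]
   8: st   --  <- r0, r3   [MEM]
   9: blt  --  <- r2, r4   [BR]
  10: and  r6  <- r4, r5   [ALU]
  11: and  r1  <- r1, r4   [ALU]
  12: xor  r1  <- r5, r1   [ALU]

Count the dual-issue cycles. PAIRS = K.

0. mulh;xor @i0+i1  | 2-wide
1. ld;xor @i2+i3  | 2-wide
2. add;add @i4+i5  | 2-wide
3. and;st @i6+i7  | 2-wide
4. st @i8  | no-port MEM/BR
5. blt;and @i9+i10  | 2-wide
6. and @i11  | RAW+WAW r1
7. xor @i12  | tail

PAIRS = 5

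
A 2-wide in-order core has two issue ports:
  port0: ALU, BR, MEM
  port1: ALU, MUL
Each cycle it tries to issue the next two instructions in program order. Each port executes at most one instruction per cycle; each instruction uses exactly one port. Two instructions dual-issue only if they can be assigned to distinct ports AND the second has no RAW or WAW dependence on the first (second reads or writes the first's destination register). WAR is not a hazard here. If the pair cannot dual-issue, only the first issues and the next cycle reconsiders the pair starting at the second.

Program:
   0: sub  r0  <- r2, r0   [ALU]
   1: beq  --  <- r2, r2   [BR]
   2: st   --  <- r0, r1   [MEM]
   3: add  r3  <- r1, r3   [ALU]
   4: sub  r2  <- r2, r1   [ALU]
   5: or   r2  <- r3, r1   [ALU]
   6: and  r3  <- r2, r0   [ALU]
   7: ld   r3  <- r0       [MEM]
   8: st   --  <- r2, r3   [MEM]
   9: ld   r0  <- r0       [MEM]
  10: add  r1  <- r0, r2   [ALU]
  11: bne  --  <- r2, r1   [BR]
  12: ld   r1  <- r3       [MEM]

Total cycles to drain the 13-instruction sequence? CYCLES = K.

#0 head=0: sub/beq i0/i1 dual
#1 head=2: st/add i2/i3 dual
#2 head=4: sub i4 WAW r2
#3 head=5: or i5 RAW r2
#4 head=6: and i6 WAW r3
#5 head=7: ld i7 no-port MEM/MEM
#6 head=8: st i8 no-port MEM/MEM
#7 head=9: ld i9 RAW r0
#8 head=10: add i10 RAW r1
#9 head=11: bne i11 no-port BR/MEM
#10 head=12: ld i12 tail

CYCLES = 11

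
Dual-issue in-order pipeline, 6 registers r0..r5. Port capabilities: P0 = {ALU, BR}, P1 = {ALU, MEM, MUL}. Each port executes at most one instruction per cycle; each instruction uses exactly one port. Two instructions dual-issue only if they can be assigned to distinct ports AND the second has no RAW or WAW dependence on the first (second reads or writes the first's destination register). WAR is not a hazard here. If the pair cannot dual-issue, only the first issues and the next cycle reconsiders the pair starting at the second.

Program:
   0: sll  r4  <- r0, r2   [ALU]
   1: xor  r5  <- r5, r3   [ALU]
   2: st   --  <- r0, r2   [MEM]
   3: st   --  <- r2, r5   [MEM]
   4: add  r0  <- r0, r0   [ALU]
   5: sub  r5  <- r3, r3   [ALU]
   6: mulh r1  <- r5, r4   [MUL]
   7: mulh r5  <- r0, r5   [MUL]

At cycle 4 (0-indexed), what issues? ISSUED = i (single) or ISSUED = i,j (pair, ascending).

ISSUED = 6

#0 head=0: sll xor i0,i1 pair
#1 head=2: st i2 no-port MEM/MEM
#2 head=3: st add i3,i4 pair
#3 head=5: sub i5 RAW r5
#4 head=6: mulh i6 no-port MUL/MUL
#5 head=7: mulh i7 tail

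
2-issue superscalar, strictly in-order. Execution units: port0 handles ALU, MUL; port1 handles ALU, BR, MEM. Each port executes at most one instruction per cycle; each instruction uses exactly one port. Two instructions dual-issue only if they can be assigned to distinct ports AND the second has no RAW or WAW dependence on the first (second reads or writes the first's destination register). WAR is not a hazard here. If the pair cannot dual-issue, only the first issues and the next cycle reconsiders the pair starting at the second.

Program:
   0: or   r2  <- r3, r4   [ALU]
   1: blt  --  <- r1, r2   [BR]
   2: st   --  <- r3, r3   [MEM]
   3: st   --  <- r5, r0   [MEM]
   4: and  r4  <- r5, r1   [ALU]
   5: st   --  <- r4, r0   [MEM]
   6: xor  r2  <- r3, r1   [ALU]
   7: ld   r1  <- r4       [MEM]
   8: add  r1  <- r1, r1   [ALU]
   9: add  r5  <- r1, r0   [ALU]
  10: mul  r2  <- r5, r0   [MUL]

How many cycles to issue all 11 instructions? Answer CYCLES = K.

[0] i0  or  -- RAW r2
[1] i1  blt  -- no-port BR/MEM
[2] i2  st  -- no-port MEM/MEM
[3] i3,i4  st and  -- dual
[4] i5,i6  st xor  -- dual
[5] i7  ld  -- RAW+WAW r1
[6] i8  add  -- RAW r1
[7] i9  add  -- RAW r5
[8] i10  mul  -- tail

CYCLES = 9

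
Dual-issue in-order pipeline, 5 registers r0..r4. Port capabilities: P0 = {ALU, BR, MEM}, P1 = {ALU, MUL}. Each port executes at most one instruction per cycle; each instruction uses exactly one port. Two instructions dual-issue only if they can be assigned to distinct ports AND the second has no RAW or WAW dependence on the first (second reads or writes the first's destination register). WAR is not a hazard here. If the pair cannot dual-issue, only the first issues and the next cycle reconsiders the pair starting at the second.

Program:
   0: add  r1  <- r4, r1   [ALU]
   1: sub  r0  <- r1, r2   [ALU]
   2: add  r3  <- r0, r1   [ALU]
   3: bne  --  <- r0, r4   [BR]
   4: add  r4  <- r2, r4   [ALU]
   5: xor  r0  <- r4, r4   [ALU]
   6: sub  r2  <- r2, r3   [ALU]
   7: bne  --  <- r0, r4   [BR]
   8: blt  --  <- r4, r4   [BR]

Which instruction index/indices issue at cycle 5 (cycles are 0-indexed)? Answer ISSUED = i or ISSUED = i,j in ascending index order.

ISSUED = 7

  cy0 -> i0 (add) RAW r1
  cy1 -> i1 (sub) RAW r0
  cy2 -> i2&i3 (add/bne) dual
  cy3 -> i4 (add) RAW r4
  cy4 -> i5&i6 (xor/sub) dual
  cy5 -> i7 (bne) no-port BR/BR
  cy6 -> i8 (blt) tail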